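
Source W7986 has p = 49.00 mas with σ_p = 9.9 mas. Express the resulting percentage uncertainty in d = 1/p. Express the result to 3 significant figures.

20.2%

For d = 1/p, |σ_d/d| = |σ_p/p|.
σ_p/p = 9.9 / 49.00 = 0.20204 = 20.204%.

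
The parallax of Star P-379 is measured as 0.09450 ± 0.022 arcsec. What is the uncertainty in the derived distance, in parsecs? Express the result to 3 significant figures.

d = 1/p, so σ_d = σ_p / p².
σ_d = 0.0220 / (0.09450)² = 0.0220 / 0.0089303 = 2.4635 pc.

2.46 pc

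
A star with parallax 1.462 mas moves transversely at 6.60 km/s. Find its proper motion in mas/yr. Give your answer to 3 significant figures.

2.04 mas/yr

d = 1/p = 1/0.001462″ = 683.99 pc.
μ = v_t / (4.74 d) = 6.60 / (4.74 × 683.99) = 6.60 / 3242.1 = 0.0020357 ″/yr = 2.0357 mas/yr.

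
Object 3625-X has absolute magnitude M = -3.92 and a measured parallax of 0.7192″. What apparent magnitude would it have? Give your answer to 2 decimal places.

m = -8.20

d = 1/p = 1/0.7192″ = 1.3904 pc.
m − M = 5 log₁₀ d − 5 = 5 log₁₀(1.3904) − 5 = 0.7157 − 5 = -4.2843.
m = M + (m − M) = -3.92 + (-4.2843) = -8.20.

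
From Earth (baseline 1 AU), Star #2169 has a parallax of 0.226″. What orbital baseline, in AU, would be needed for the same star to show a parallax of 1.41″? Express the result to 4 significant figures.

6.239 AU

Parallax scales linearly with baseline: p ∝ B, so B = p_target / p_Earth × 1 AU.
B = 1.41 / 0.226 = 6.2389 AU.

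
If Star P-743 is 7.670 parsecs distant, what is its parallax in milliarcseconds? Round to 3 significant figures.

130 mas

p = 1/d = 1/7.67 = 0.13038 arcsec.
= 0.13038 × 1000 = 130.38 mas.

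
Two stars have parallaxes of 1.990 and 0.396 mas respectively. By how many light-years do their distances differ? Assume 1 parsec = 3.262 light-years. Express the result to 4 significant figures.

6598 ly

d_A = 1/0.001990″ = 502.51 pc; d_B = 1/0.0003960″ = 2525.3 pc.
|d_B − d_A| = |2525.3 − 502.51| = 2022.8 pc = 2022.8 × 3.262 ly = 6598.4 ly.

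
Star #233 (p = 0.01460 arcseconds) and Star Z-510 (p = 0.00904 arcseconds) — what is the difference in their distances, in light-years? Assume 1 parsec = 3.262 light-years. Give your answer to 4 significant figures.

d_A = 1/0.01460″ = 68.493 pc; d_B = 1/0.009040″ = 110.62 pc.
|d_B − d_A| = |110.62 − 68.493| = 42.127 pc = 42.127 × 3.262 ly = 137.42 ly.

137.4 ly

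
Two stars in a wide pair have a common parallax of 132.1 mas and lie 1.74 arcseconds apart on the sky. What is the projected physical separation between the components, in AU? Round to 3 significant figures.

d = 1/p = 1/0.1321″ = 7.57 pc.
At distance d (pc), an angle of θ arcsec spans θ·d AU: s = 1.74 × 7.57 = 13.172 AU.

13.2 AU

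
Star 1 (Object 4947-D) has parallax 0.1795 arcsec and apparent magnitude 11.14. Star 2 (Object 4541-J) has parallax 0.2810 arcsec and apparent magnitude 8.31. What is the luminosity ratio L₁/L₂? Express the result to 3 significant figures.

L₁/L₂ = 0.181

d₁ = 1/p₁ = 1/0.1795″ = 5.571 pc; d₂ = 1/p₂ = 1/0.2810″ = 3.5587 pc.
M₁ = m₁ − 5 log₁₀ d₁ + 5 = 11.14 − 3.7297 + 5 = 12.4103.
M₂ = 8.31 − 2.7565 + 5 = 10.5535.
L₁/L₂ = 10^(0.4(M₂ − M₁)) = 10^(0.4 × (-1.8568)) = 10^(-0.74272) = 0.18083.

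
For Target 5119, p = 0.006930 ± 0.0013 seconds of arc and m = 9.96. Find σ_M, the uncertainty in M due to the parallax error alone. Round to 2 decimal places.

M = m − 5 log₁₀ d + 5 = m + 5 log₁₀ p + 5, so ∂M/∂p = 5/(p ln 10).
σ_M = (5/ln 10) · (σ_p/p) = 2.1715 × 0.0013/0.006930 = 2.1715 × 0.18759 = 0.40735.

σ_M = 0.41 mag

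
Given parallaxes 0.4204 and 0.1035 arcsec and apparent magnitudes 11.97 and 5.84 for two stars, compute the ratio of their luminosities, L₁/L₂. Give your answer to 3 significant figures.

d₁ = 1/p₁ = 1/0.4204″ = 2.3787 pc; d₂ = 1/p₂ = 1/0.1035″ = 9.6618 pc.
M₁ = m₁ − 5 log₁₀ d₁ + 5 = 11.97 − 1.8817 + 5 = 15.0883.
M₂ = 5.84 − 4.9253 + 5 = 5.9147.
L₁/L₂ = 10^(0.4(M₂ − M₁)) = 10^(0.4 × (-9.1736)) = 10^(-3.66944) = 0.00021407.

L₁/L₂ = 0.000214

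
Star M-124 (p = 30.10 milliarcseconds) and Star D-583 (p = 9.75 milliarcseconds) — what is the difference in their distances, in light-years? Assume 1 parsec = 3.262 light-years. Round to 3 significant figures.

226 ly

d_A = 1/0.03010″ = 33.223 pc; d_B = 1/0.009750″ = 102.56 pc.
|d_B − d_A| = |102.56 − 33.223| = 69.337 pc = 69.337 × 3.262 ly = 226.18 ly.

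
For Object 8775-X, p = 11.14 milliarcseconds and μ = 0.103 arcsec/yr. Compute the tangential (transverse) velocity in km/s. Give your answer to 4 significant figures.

43.83 km/s

d = 1/p = 1/0.01114″ = 89.767 pc.
v_t = 4.74 × μ × d = 4.74 × 0.103 × 89.767 = 43.826 km/s.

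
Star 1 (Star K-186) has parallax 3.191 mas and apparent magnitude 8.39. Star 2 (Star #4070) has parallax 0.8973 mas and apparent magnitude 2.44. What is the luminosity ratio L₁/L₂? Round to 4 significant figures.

L₁/L₂ = 0.0003296

d₁ = 1/p₁ = 1/0.003191″ = 313.38 pc; d₂ = 1/p₂ = 1/0.0008973″ = 1114.5 pc.
M₁ = m₁ − 5 log₁₀ d₁ + 5 = 8.39 − 12.4804 + 5 = 0.9096.
M₂ = 2.44 − 15.2354 + 5 = -7.7954.
L₁/L₂ = 10^(0.4(M₂ − M₁)) = 10^(0.4 × (-8.7050)) = 10^(-3.48200) = 0.00032961.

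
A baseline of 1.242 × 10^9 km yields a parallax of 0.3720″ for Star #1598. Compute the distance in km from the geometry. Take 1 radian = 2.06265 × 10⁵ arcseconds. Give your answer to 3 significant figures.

θ = 0.3720″ = 0.3720/206265 = 1.8035 × 10^-6 rad.
d = B/θ = (1.242 × 10^9) / (1.8035 × 10^-6) = 6.8866 × 10^14 km.

6.89 × 10^14 km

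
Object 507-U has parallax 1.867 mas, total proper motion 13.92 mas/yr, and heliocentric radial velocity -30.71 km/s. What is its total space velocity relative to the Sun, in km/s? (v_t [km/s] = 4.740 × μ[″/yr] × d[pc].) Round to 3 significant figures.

d = 1/p = 1/0.001867″ = 535.62 pc.
μ = 13.92 mas/yr = 0.01392 ″/yr.
v_t = 4.740 μ d = 4.740 × 0.01392 × 535.62 = 35.341 km/s.
v = √(v_r² + v_t²) = √((-30.71)² + 35.341²) = √2192.09 = 46.82 km/s.

46.8 km/s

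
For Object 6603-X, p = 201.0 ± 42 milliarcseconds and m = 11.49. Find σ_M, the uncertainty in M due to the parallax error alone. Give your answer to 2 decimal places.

M = m − 5 log₁₀ d + 5 = m + 5 log₁₀ p + 5, so ∂M/∂p = 5/(p ln 10).
σ_M = (5/ln 10) · (σ_p/p) = 2.1715 × 42/201.0 = 2.1715 × 0.20896 = 0.45376.

σ_M = 0.45 mag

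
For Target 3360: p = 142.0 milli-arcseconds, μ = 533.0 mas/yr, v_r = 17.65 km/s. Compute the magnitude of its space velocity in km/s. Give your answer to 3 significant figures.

d = 1/p = 1/0.1420″ = 7.0423 pc.
μ = 533.0 mas/yr = 0.5330 ″/yr.
v_t = 4.740 μ d = 4.740 × 0.5330 × 7.0423 = 17.792 km/s.
v = √(v_r² + v_t²) = √(17.65² + 17.792²) = √628.078 = 25.061 km/s.

25.1 km/s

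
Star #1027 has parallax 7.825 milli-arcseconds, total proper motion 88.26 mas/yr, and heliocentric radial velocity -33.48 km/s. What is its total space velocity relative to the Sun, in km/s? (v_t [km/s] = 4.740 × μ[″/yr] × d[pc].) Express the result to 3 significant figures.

d = 1/p = 1/0.007825″ = 127.8 pc.
μ = 88.26 mas/yr = 0.08826 ″/yr.
v_t = 4.740 μ d = 4.740 × 0.08826 × 127.8 = 53.465 km/s.
v = √(v_r² + v_t²) = √((-33.48)² + 53.465²) = √3979.42 = 63.083 km/s.

63.1 km/s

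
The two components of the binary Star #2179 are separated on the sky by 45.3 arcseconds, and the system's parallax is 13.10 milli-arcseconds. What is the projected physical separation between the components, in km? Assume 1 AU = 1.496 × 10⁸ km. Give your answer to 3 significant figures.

d = 1/p = 1/0.01310″ = 76.336 pc.
At distance d (pc), an angle of θ arcsec spans θ·d AU: s = 45.3 × 76.336 = 3458 AU.
= 3458 × 1.496 × 10⁸ km = 5.1732 × 10^11 km.

5.17 × 10^11 km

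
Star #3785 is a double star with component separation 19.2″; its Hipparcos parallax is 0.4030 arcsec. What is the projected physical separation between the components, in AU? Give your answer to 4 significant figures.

d = 1/p = 1/0.4030″ = 2.4814 pc.
At distance d (pc), an angle of θ arcsec spans θ·d AU: s = 19.2 × 2.4814 = 47.643 AU.

47.64 AU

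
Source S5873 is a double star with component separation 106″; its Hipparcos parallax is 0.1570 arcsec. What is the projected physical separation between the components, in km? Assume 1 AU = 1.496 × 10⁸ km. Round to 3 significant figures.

d = 1/p = 1/0.1570″ = 6.3694 pc.
At distance d (pc), an angle of θ arcsec spans θ·d AU: s = 106 × 6.3694 = 675.16 AU.
= 675.16 × 1.496 × 10⁸ km = 1.0100 × 10^11 km.

1.01 × 10^11 km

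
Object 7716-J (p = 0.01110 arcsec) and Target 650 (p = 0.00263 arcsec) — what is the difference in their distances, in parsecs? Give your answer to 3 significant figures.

290 pc

d_A = 1/0.01110″ = 90.09 pc; d_B = 1/0.002630″ = 380.23 pc.
|d_B − d_A| = |380.23 − 90.09| = 290.14 pc.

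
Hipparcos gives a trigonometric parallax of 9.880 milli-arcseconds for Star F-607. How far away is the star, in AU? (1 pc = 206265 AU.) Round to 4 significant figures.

2.088 × 10^7 AU

p = 9.880 milli-arcseconds = 0.009880 arcsec.
d = 1/p = 1/0.009880 = 101.21 pc.
In AU: 101.21 × 206265 = 2.0876 × 10^7 AU.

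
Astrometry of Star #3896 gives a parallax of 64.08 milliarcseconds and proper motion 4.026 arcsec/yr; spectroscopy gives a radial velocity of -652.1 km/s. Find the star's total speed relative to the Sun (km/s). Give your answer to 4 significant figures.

d = 1/p = 1/0.06408″ = 15.605 pc.
v_t = 4.740 μ d = 4.740 × 4.026 × 15.605 = 297.79 km/s.
v = √(v_r² + v_t²) = √((-652.1)² + 297.79²) = √513913 = 716.88 km/s.

716.9 km/s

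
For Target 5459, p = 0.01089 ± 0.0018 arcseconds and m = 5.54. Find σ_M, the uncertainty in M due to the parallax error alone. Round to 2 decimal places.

σ_M = 0.36 mag

M = m − 5 log₁₀ d + 5 = m + 5 log₁₀ p + 5, so ∂M/∂p = 5/(p ln 10).
σ_M = (5/ln 10) · (σ_p/p) = 2.1715 × 0.0018/0.01089 = 2.1715 × 0.16529 = 0.35893.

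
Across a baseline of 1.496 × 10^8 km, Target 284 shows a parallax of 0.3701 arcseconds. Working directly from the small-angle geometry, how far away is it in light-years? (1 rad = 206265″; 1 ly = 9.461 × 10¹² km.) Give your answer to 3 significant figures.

8.81 ly

θ = 0.3701″ = 0.3701/206265 = 1.7943 × 10^-6 rad.
d = B/θ = (1.496 × 10^8) / (1.7943 × 10^-6) = 8.3375 × 10^13 km = (8.3375 × 10^13) / (9.461 × 10^12) ly = 8.8125 ly.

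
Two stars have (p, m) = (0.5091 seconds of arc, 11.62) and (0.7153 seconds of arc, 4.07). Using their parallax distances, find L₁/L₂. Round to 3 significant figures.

d₁ = 1/p₁ = 1/0.5091″ = 1.9643 pc; d₂ = 1/p₂ = 1/0.7153″ = 1.398 pc.
M₁ = m₁ − 5 log₁₀ d₁ + 5 = 11.62 − 1.4660 + 5 = 15.1540.
M₂ = 4.07 − 0.7275 + 5 = 8.3425.
L₁/L₂ = 10^(0.4(M₂ − M₁)) = 10^(0.4 × (-6.8115)) = 10^(-2.72460) = 0.0018854.

L₁/L₂ = 0.00189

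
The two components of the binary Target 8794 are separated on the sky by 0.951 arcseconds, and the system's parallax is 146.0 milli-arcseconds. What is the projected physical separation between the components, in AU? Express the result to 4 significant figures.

6.514 AU

d = 1/p = 1/0.1460″ = 6.8493 pc.
At distance d (pc), an angle of θ arcsec spans θ·d AU: s = 0.951 × 6.8493 = 6.5137 AU.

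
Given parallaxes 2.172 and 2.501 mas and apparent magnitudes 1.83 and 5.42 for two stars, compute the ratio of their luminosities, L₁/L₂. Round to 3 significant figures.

L₁/L₂ = 36.2

d₁ = 1/p₁ = 1/0.002172″ = 460.41 pc; d₂ = 1/p₂ = 1/0.002501″ = 399.84 pc.
M₁ = m₁ − 5 log₁₀ d₁ + 5 = 1.83 − 13.3157 + 5 = -6.4857.
M₂ = 5.42 − 13.0094 + 5 = -2.5894.
L₁/L₂ = 10^(0.4(M₂ − M₁)) = 10^(0.4 × 3.8963) = 10^1.55852 = 36.184.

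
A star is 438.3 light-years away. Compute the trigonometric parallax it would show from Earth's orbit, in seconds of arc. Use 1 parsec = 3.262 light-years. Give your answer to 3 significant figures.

0.00744 arcsec

d = 438.3 ly ÷ 3.262 = 134.37 pc.
p = 1/d = 1/134.37 = 0.0074421 arcsec.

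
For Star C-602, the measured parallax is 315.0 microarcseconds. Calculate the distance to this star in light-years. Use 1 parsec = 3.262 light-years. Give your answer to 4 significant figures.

p = 315.0 microarcseconds = 0.0003150 arcsec.
d = 1/p = 1/0.0003150 = 3174.6 pc.
In light-years: 3174.6 × 3.262 = 10356 ly.

10360 light years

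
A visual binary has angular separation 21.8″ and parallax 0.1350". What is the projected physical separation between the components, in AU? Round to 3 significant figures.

d = 1/p = 1/0.1350″ = 7.4074 pc.
At distance d (pc), an angle of θ arcsec spans θ·d AU: s = 21.8 × 7.4074 = 161.48 AU.

161 AU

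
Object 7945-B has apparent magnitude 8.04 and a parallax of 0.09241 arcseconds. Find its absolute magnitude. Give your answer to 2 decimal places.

M = 7.87

d = 1/p = 1/0.09241″ = 10.821 pc.
m − M = 5 log₁₀(10.821) − 5 = 5.1713 − 5 = 0.1713.
M = m − (m − M) = 8.04 − 0.1713 = 7.87.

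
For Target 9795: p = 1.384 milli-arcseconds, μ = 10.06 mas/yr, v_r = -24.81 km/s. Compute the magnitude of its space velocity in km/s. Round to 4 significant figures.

d = 1/p = 1/0.001384″ = 722.54 pc.
μ = 10.06 mas/yr = 0.01006 ″/yr.
v_t = 4.740 μ d = 4.740 × 0.01006 × 722.54 = 34.454 km/s.
v = √(v_r² + v_t²) = √((-24.81)² + 34.454²) = √1802.61 = 42.457 km/s.

42.46 km/s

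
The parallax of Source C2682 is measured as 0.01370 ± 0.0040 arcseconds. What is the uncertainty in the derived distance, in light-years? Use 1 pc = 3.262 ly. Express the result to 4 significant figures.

d = 1/p, so σ_d = σ_p / p².
σ_d = 0.00400 / (0.01370)² = 0.00400 / 0.00018769 = 21.312 pc = 21.312 × 3.262 ly = 69.52 ly.

69.52 ly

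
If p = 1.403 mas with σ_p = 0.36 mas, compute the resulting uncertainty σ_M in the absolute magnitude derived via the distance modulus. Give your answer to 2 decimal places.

σ_M = 0.56 mag

M = m − 5 log₁₀ d + 5 = m + 5 log₁₀ p + 5, so ∂M/∂p = 5/(p ln 10).
σ_M = (5/ln 10) · (σ_p/p) = 2.1715 × 0.36/1.403 = 2.1715 × 0.25659 = 0.55719.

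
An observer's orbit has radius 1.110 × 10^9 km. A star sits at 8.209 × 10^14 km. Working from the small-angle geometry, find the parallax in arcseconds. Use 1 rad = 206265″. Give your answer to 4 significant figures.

θ ≈ B/d = (1.110 × 10^9) / (8.209 × 10^14) = 1.3522 × 10^-6 rad.
In arcseconds: 1.3522 × 10^-6 × 206265 = 0.27891″.

0.2789 arcsec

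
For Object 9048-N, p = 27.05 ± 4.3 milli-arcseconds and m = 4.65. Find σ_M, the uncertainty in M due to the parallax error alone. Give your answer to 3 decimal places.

σ_M = 0.345 mag

M = m − 5 log₁₀ d + 5 = m + 5 log₁₀ p + 5, so ∂M/∂p = 5/(p ln 10).
σ_M = (5/ln 10) · (σ_p/p) = 2.1715 × 4.3/27.05 = 2.1715 × 0.15896 = 0.34518.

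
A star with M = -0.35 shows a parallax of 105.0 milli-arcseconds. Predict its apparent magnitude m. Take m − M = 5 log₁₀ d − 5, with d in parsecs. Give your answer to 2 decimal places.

m = -0.46

d = 1/p = 1/0.1050″ = 9.5238 pc.
m − M = 5 log₁₀ d − 5 = 5 log₁₀(9.5238) − 5 = 4.8941 − 5 = -0.1059.
m = M + (m − M) = -0.35 + (-0.1059) = -0.46.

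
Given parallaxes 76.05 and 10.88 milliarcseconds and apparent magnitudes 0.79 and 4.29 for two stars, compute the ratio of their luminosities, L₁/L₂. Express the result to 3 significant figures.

d₁ = 1/p₁ = 1/0.07605″ = 13.149 pc; d₂ = 1/p₂ = 1/0.01088″ = 91.912 pc.
M₁ = m₁ − 5 log₁₀ d₁ + 5 = 0.79 − 5.5945 + 5 = 0.1955.
M₂ = 4.29 − 9.8169 + 5 = -0.5269.
L₁/L₂ = 10^(0.4(M₂ − M₁)) = 10^(0.4 × (-0.7224)) = 10^(-0.28896) = 0.51409.

L₁/L₂ = 0.514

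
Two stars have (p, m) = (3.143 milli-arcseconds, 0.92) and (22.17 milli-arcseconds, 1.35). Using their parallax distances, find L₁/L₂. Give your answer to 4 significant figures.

d₁ = 1/p₁ = 1/0.003143″ = 318.17 pc; d₂ = 1/p₂ = 1/0.02217″ = 45.106 pc.
M₁ = m₁ − 5 log₁₀ d₁ + 5 = 0.92 − 12.5133 + 5 = -6.5933.
M₂ = 1.35 − 8.2712 + 5 = -1.9212.
L₁/L₂ = 10^(0.4(M₂ − M₁)) = 10^(0.4 × 4.6721) = 10^1.86884 = 73.933.

L₁/L₂ = 73.93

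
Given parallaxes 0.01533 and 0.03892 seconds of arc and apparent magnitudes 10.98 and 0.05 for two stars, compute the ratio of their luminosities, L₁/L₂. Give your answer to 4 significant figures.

L₁/L₂ = 0.0002737

d₁ = 1/p₁ = 1/0.01533″ = 65.232 pc; d₂ = 1/p₂ = 1/0.03892″ = 25.694 pc.
M₁ = m₁ − 5 log₁₀ d₁ + 5 = 10.98 − 9.0723 + 5 = 6.9077.
M₂ = 0.05 − 7.0492 + 5 = -1.9992.
L₁/L₂ = 10^(0.4(M₂ − M₁)) = 10^(0.4 × (-8.9069)) = 10^(-3.56276) = 0.00027368.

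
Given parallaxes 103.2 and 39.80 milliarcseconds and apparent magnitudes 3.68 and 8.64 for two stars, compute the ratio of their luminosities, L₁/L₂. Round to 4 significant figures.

d₁ = 1/p₁ = 1/0.1032″ = 9.6899 pc; d₂ = 1/p₂ = 1/0.03980″ = 25.126 pc.
M₁ = m₁ − 5 log₁₀ d₁ + 5 = 3.68 − 4.9316 + 5 = 3.7484.
M₂ = 8.64 − 7.0006 + 5 = 6.6394.
L₁/L₂ = 10^(0.4(M₂ − M₁)) = 10^(0.4 × 2.8910) = 10^1.15640 = 14.335.

L₁/L₂ = 14.34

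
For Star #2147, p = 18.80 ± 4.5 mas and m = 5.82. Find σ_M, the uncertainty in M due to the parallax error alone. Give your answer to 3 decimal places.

σ_M = 0.520 mag

M = m − 5 log₁₀ d + 5 = m + 5 log₁₀ p + 5, so ∂M/∂p = 5/(p ln 10).
σ_M = (5/ln 10) · (σ_p/p) = 2.1715 × 4.5/18.80 = 2.1715 × 0.23936 = 0.51977.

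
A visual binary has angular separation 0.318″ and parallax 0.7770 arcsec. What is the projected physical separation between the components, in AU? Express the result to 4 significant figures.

d = 1/p = 1/0.7770″ = 1.287 pc.
At distance d (pc), an angle of θ arcsec spans θ·d AU: s = 0.318 × 1.287 = 0.40927 AU.

0.4093 AU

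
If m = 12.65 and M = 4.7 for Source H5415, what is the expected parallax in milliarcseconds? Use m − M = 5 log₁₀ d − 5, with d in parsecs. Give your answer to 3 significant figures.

m − M = 12.65 − 4.7 = 7.95.
d = 10^((m−M)/5 + 1) = 10^2.590 = 389.05 pc.
p = 1/d = 1/389.05 = 0.0025704 arcsec = 2.5704 mas.

2.57 mas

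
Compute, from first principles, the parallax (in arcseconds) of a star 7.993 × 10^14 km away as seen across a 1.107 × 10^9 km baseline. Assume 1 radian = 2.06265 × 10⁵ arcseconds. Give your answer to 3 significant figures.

0.286 arcsec

θ ≈ B/d = (1.107 × 10^9) / (7.993 × 10^14) = 1.3850 × 10^-6 rad.
In arcseconds: 1.3850 × 10^-6 × 206265 = 0.28568″.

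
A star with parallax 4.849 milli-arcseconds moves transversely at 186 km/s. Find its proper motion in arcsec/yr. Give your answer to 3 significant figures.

d = 1/p = 1/0.004849″ = 206.23 pc.
μ = v_t / (4.74 d) = 186 / (4.74 × 206.23) = 186 / 977.53 = 0.19028 ″/yr.

0.190 arcsec/yr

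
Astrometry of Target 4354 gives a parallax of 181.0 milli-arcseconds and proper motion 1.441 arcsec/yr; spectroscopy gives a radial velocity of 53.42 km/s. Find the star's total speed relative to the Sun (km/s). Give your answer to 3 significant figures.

d = 1/p = 1/0.1810″ = 5.5249 pc.
v_t = 4.740 μ d = 4.740 × 1.441 × 5.5249 = 37.737 km/s.
v = √(v_r² + v_t²) = √(53.42² + 37.737²) = √4277.78 = 65.405 km/s.

65.4 km/s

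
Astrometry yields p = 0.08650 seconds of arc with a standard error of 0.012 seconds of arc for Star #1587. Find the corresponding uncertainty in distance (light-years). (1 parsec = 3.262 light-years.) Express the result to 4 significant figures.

5.232 ly

d = 1/p, so σ_d = σ_p / p².
σ_d = 0.0120 / (0.08650)² = 0.0120 / 0.0074823 = 1.6038 pc = 1.6038 × 3.262 ly = 5.2316 ly.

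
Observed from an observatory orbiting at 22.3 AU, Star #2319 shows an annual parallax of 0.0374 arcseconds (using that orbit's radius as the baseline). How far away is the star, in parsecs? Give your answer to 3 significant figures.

596 pc

With baseline B (in AU) and parallax p (in arcsec), d = B/p parsecs.
d = 22.3 / 0.0374 = 596.26 pc.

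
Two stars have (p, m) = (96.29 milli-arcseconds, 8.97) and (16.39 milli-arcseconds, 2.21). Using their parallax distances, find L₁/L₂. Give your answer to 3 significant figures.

d₁ = 1/p₁ = 1/0.09629″ = 10.385 pc; d₂ = 1/p₂ = 1/0.01639″ = 61.013 pc.
M₁ = m₁ − 5 log₁₀ d₁ + 5 = 8.97 − 5.0820 + 5 = 8.8880.
M₂ = 2.21 − 8.9271 + 5 = -1.7171.
L₁/L₂ = 10^(0.4(M₂ − M₁)) = 10^(0.4 × (-10.6051)) = 10^(-4.24204) = 0.000057274.

L₁/L₂ = 5.73 × 10^-5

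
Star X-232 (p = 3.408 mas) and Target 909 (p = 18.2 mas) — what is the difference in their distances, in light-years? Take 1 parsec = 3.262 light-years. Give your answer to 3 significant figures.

778 ly

d_A = 1/0.003408″ = 293.43 pc; d_B = 1/0.01820″ = 54.945 pc.
|d_B − d_A| = |54.945 − 293.43| = 238.49 pc = 238.49 × 3.262 ly = 777.95 ly.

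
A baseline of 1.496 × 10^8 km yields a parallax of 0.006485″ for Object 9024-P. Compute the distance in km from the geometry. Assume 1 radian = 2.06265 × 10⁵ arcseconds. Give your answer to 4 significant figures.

θ = 0.006485″ = 0.006485/206265 = 3.1440 × 10^-8 rad.
d = B/θ = (1.496 × 10^8) / (3.1440 × 10^-8) = 4.7583 × 10^15 km.

4.758 × 10^15 km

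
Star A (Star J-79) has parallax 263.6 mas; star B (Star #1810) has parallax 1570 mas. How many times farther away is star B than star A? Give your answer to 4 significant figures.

0.1679

Since d = 1/p, d_B/d_A = p_A/p_B.
= 263.6 / 1570 = 0.1679.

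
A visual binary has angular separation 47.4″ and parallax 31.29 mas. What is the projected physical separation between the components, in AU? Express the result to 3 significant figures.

d = 1/p = 1/0.03129″ = 31.959 pc.
At distance d (pc), an angle of θ arcsec spans θ·d AU: s = 47.4 × 31.959 = 1514.9 AU.

1510 AU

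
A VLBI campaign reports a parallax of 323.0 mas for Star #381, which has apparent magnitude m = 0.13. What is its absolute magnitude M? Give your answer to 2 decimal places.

M = 2.68

d = 1/p = 1/0.3230″ = 3.096 pc.
m − M = 5 log₁₀(3.096) − 5 = 2.4540 − 5 = -2.5460.
M = m − (m − M) = 0.13 − (-2.5460) = 2.68.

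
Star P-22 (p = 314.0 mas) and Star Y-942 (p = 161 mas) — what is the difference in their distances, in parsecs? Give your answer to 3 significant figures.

3.03 pc

d_A = 1/0.3140″ = 3.1847 pc; d_B = 1/0.1610″ = 6.2112 pc.
|d_B − d_A| = |6.2112 − 3.1847| = 3.0265 pc.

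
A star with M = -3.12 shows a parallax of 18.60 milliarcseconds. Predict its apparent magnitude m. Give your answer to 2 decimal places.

d = 1/p = 1/0.01860″ = 53.763 pc.
m − M = 5 log₁₀ d − 5 = 5 log₁₀(53.763) − 5 = 8.6524 − 5 = 3.6524.
m = M + (m − M) = -3.12 + 3.6524 = 0.53.

m = 0.53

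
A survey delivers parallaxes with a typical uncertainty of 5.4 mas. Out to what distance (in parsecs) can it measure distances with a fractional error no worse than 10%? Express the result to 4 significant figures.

18.52 pc

σ_d/d = σ_p/p, so the condition is σ_p/p ≤ 0.10, i.e. p ≥ σ_p/0.10.
p_min = 5.4/0.10 = 54 mas = 0.054 arcsec.
d_max = 1/p_min = 1/0.054 = 18.519 pc.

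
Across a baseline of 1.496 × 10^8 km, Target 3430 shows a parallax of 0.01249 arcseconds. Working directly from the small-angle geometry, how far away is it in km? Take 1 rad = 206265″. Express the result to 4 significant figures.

2.471 × 10^15 km

θ = 0.01249″ = 0.01249/206265 = 6.0553 × 10^-8 rad.
d = B/θ = (1.496 × 10^8) / (6.0553 × 10^-8) = 2.4706 × 10^15 km.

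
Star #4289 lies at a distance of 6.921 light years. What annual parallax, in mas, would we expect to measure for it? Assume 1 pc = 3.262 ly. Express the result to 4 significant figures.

d = 6.921 ly ÷ 3.262 = 2.1217 pc.
p = 1/d = 1/2.1217 = 0.47132 arcsec.
= 0.47132 × 1000 = 471.32 mas.

471.3 mas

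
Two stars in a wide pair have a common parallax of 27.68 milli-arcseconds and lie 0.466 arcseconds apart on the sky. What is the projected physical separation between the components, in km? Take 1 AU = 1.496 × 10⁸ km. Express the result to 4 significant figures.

d = 1/p = 1/0.02768″ = 36.127 pc.
At distance d (pc), an angle of θ arcsec spans θ·d AU: s = 0.466 × 36.127 = 16.835 AU.
= 16.835 × 1.496 × 10⁸ km = 2.5185 × 10^9 km.

2.519 × 10^9 km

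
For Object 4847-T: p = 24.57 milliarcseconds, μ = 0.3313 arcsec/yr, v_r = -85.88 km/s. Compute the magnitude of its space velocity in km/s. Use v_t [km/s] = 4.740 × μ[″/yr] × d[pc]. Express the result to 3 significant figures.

d = 1/p = 1/0.02457″ = 40.7 pc.
v_t = 4.740 μ d = 4.740 × 0.3313 × 40.7 = 63.914 km/s.
v = √(v_r² + v_t²) = √((-85.88)² + 63.914²) = √11460.4 = 107.05 km/s.

107 km/s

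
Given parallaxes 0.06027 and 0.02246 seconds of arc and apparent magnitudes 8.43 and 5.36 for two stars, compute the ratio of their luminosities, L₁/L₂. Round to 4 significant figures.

d₁ = 1/p₁ = 1/0.06027″ = 16.592 pc; d₂ = 1/p₂ = 1/0.02246″ = 44.524 pc.
M₁ = m₁ − 5 log₁₀ d₁ + 5 = 8.43 − 6.0995 + 5 = 7.3305.
M₂ = 5.36 − 8.2430 + 5 = 2.1170.
L₁/L₂ = 10^(0.4(M₂ − M₁)) = 10^(0.4 × (-5.2135)) = 10^(-2.08540) = 0.0082149.

L₁/L₂ = 0.008215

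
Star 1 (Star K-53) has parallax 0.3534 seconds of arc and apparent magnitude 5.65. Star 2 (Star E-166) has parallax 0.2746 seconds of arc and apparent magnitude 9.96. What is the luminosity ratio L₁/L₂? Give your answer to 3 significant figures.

L₁/L₂ = 32.0

d₁ = 1/p₁ = 1/0.3534″ = 2.8297 pc; d₂ = 1/p₂ = 1/0.2746″ = 3.6417 pc.
M₁ = m₁ − 5 log₁₀ d₁ + 5 = 5.65 − 2.2587 + 5 = 8.3913.
M₂ = 9.96 − 2.8065 + 5 = 12.1535.
L₁/L₂ = 10^(0.4(M₂ − M₁)) = 10^(0.4 × 3.7622) = 10^1.50488 = 31.98.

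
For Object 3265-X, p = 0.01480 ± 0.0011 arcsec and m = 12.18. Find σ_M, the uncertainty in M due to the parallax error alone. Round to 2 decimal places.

M = m − 5 log₁₀ d + 5 = m + 5 log₁₀ p + 5, so ∂M/∂p = 5/(p ln 10).
σ_M = (5/ln 10) · (σ_p/p) = 2.1715 × 0.0011/0.01480 = 2.1715 × 0.074324 = 0.16139.

σ_M = 0.16 mag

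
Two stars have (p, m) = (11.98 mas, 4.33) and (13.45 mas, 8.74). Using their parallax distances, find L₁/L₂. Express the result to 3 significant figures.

L₁/L₂ = 73.2

d₁ = 1/p₁ = 1/0.01198″ = 83.472 pc; d₂ = 1/p₂ = 1/0.01345″ = 74.349 pc.
M₁ = m₁ − 5 log₁₀ d₁ + 5 = 4.33 − 9.6077 + 5 = -0.2777.
M₂ = 8.74 − 9.3564 + 5 = 4.3836.
L₁/L₂ = 10^(0.4(M₂ − M₁)) = 10^(0.4 × 4.6613) = 10^1.86452 = 73.202.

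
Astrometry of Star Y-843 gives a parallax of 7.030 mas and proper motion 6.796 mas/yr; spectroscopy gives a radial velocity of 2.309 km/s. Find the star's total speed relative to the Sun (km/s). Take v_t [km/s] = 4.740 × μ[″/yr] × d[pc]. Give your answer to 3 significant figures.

5.13 km/s

d = 1/p = 1/0.007030″ = 142.25 pc.
μ = 6.796 mas/yr = 0.006796 ″/yr.
v_t = 4.740 μ d = 4.740 × 0.006796 × 142.25 = 4.5823 km/s.
v = √(v_r² + v_t²) = √(2.309² + 4.5823²) = √26.329 = 5.1312 km/s.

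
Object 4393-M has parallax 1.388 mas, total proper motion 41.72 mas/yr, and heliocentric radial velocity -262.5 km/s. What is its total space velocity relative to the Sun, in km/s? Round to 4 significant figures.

d = 1/p = 1/0.001388″ = 720.46 pc.
μ = 41.72 mas/yr = 0.04172 ″/yr.
v_t = 4.740 μ d = 4.740 × 0.04172 × 720.46 = 142.47 km/s.
v = √(v_r² + v_t²) = √((-262.5)² + 142.47²) = √89204 = 298.67 km/s.

298.7 km/s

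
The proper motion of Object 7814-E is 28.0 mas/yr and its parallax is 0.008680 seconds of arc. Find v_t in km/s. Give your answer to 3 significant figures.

d = 1/p = 1/0.008680″ = 115.21 pc.
μ = 28.0 mas/yr = 0.0280 ″/yr.
v_t = 4.74 × μ × d = 4.74 × 0.0280 × 115.21 = 15.291 km/s.

15.3 km/s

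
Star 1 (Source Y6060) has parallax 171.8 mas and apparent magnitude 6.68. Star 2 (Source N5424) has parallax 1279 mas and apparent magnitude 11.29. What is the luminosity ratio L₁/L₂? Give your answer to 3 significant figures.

d₁ = 1/p₁ = 1/0.1718″ = 5.8207 pc; d₂ = 1/p₂ = 1/1.279″ = 0.78186 pc.
M₁ = m₁ − 5 log₁₀ d₁ + 5 = 6.68 − 3.8249 + 5 = 7.8551.
M₂ = 11.29 − (-0.5344) + 5 = 16.8244.
L₁/L₂ = 10^(0.4(M₂ − M₁)) = 10^(0.4 × 8.9693) = 10^3.58772 = 3870.1.

L₁/L₂ = 3870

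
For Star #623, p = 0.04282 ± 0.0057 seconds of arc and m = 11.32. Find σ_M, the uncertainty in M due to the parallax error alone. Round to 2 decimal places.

σ_M = 0.29 mag

M = m − 5 log₁₀ d + 5 = m + 5 log₁₀ p + 5, so ∂M/∂p = 5/(p ln 10).
σ_M = (5/ln 10) · (σ_p/p) = 2.1715 × 0.0057/0.04282 = 2.1715 × 0.13312 = 0.28907.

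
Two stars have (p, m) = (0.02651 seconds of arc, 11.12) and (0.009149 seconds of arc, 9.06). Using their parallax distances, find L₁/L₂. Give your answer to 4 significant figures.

d₁ = 1/p₁ = 1/0.02651″ = 37.722 pc; d₂ = 1/p₂ = 1/0.009149″ = 109.3 pc.
M₁ = m₁ − 5 log₁₀ d₁ + 5 = 11.12 − 7.8830 + 5 = 8.2370.
M₂ = 9.06 − 10.1931 + 5 = 3.8669.
L₁/L₂ = 10^(0.4(M₂ − M₁)) = 10^(0.4 × (-4.3701)) = 10^(-1.74804) = 0.017863.

L₁/L₂ = 0.01786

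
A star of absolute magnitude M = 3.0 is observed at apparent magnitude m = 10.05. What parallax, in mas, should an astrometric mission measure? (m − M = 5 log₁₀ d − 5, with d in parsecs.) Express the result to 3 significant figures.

3.89 mas

m − M = 10.05 − 3.0 = 7.05.
d = 10^((m−M)/5 + 1) = 10^2.410 = 257.04 pc.
p = 1/d = 1/257.04 = 0.0038904 arcsec = 3.8904 mas.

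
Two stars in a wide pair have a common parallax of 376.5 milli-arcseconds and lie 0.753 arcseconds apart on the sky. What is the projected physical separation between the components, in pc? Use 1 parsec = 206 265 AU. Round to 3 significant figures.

9.70 × 10^-6 pc

d = 1/p = 1/0.3765″ = 2.656 pc.
At distance d (pc), an angle of θ arcsec spans θ·d AU: s = 0.753 × 2.656 = 2 AU.
= 2 / 206265 = 9.6963 × 10^-6 pc.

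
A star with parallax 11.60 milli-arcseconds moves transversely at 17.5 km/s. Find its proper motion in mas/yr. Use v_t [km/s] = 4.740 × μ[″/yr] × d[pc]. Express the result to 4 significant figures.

42.83 mas/yr

d = 1/p = 1/0.01160″ = 86.207 pc.
μ = v_t / (4.74 d) = 17.5 / (4.74 × 86.207) = 17.5 / 408.62 = 0.042827 ″/yr = 42.827 mas/yr.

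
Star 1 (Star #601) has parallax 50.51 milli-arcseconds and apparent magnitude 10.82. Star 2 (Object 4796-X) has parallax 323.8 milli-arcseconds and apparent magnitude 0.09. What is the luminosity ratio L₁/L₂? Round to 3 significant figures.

L₁/L₂ = 0.00210

d₁ = 1/p₁ = 1/0.05051″ = 19.798 pc; d₂ = 1/p₂ = 1/0.3238″ = 3.0883 pc.
M₁ = m₁ − 5 log₁₀ d₁ + 5 = 10.82 − 6.4831 + 5 = 9.3369.
M₂ = 0.09 − 2.4486 + 5 = 2.6414.
L₁/L₂ = 10^(0.4(M₂ − M₁)) = 10^(0.4 × (-6.6955)) = 10^(-2.67820) = 0.002098.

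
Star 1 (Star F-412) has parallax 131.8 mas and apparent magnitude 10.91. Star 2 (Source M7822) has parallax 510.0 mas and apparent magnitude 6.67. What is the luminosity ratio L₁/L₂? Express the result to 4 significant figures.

L₁/L₂ = 0.3015

d₁ = 1/p₁ = 1/0.1318″ = 7.5873 pc; d₂ = 1/p₂ = 1/0.5100″ = 1.9608 pc.
M₁ = m₁ − 5 log₁₀ d₁ + 5 = 10.91 − 4.4004 + 5 = 11.5096.
M₂ = 6.67 − 1.4622 + 5 = 10.2078.
L₁/L₂ = 10^(0.4(M₂ − M₁)) = 10^(0.4 × (-1.3018)) = 10^(-0.52072) = 0.30149.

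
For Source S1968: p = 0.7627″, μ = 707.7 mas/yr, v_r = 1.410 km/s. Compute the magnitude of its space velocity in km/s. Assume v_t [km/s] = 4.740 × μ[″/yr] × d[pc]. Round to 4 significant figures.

4.619 km/s

d = 1/p = 1/0.7627″ = 1.3111 pc.
μ = 707.7 mas/yr = 0.7077 ″/yr.
v_t = 4.740 μ d = 4.740 × 0.7077 × 1.3111 = 4.3981 km/s.
v = √(v_r² + v_t²) = √(1.410² + 4.3981²) = √21.3314 = 4.6186 km/s.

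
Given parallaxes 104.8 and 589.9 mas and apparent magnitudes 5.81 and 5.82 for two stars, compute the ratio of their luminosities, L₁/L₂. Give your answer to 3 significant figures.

L₁/L₂ = 32.0

d₁ = 1/p₁ = 1/0.1048″ = 9.542 pc; d₂ = 1/p₂ = 1/0.5899″ = 1.6952 pc.
M₁ = m₁ − 5 log₁₀ d₁ + 5 = 5.81 − 4.8982 + 5 = 5.9118.
M₂ = 5.82 − 1.1461 + 5 = 9.6739.
L₁/L₂ = 10^(0.4(M₂ − M₁)) = 10^(0.4 × 3.7621) = 10^1.50484 = 31.977.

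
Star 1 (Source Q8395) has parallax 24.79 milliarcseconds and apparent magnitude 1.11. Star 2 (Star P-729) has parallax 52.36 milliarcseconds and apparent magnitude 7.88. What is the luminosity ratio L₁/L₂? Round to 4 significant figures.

d₁ = 1/p₁ = 1/0.02479″ = 40.339 pc; d₂ = 1/p₂ = 1/0.05236″ = 19.099 pc.
M₁ = m₁ − 5 log₁₀ d₁ + 5 = 1.11 − 8.0286 + 5 = -1.9186.
M₂ = 7.88 − 6.4051 + 5 = 6.4749.
L₁/L₂ = 10^(0.4(M₂ − M₁)) = 10^(0.4 × 8.3935) = 10^3.35740 = 2277.2.

L₁/L₂ = 2277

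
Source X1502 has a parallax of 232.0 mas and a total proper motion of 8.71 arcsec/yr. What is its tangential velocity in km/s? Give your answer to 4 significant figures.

178.0 km/s

d = 1/p = 1/0.2320″ = 4.3103 pc.
v_t = 4.74 × μ × d = 4.74 × 8.71 × 4.3103 = 177.95 km/s.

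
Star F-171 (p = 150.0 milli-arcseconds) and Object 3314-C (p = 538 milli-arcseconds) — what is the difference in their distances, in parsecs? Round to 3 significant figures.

4.81 pc

d_A = 1/0.1500″ = 6.6667 pc; d_B = 1/0.5380″ = 1.8587 pc.
|d_B − d_A| = |1.8587 − 6.6667| = 4.808 pc.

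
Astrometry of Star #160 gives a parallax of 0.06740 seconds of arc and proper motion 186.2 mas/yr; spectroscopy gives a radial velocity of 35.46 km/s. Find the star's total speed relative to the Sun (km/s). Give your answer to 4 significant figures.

d = 1/p = 1/0.06740″ = 14.837 pc.
μ = 186.2 mas/yr = 0.1862 ″/yr.
v_t = 4.740 μ d = 4.740 × 0.1862 × 14.837 = 13.095 km/s.
v = √(v_r² + v_t²) = √(35.46² + 13.095²) = √1428.89 = 37.801 km/s.

37.80 km/s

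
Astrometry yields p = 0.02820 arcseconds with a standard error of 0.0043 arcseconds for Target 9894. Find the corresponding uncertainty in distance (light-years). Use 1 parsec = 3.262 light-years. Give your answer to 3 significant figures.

d = 1/p, so σ_d = σ_p / p².
σ_d = 0.00430 / (0.02820)² = 0.00430 / 0.00079524 = 5.4072 pc = 5.4072 × 3.262 ly = 17.638 ly.

17.6 ly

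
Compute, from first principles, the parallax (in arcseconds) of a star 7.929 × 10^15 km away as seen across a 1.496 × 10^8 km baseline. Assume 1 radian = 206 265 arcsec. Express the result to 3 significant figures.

0.00389 arcsec

θ ≈ B/d = (1.496 × 10^8) / (7.929 × 10^15) = 1.8867 × 10^-8 rad.
In arcseconds: 1.8867 × 10^-8 × 206265 = 0.0038916″.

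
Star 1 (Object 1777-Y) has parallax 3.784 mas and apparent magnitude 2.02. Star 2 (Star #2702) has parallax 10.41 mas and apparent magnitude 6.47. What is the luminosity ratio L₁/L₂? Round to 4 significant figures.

L₁/L₂ = 456.0

d₁ = 1/p₁ = 1/0.003784″ = 264.27 pc; d₂ = 1/p₂ = 1/0.01041″ = 96.061 pc.
M₁ = m₁ − 5 log₁₀ d₁ + 5 = 2.02 − 12.1102 + 5 = -5.0902.
M₂ = 6.47 − 9.9127 + 5 = 1.5573.
L₁/L₂ = 10^(0.4(M₂ − M₁)) = 10^(0.4 × 6.6475) = 10^2.65900 = 456.04.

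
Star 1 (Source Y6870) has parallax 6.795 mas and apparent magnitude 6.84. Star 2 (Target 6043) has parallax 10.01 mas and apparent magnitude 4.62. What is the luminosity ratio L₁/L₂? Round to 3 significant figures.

L₁/L₂ = 0.281

d₁ = 1/p₁ = 1/0.006795″ = 147.17 pc; d₂ = 1/p₂ = 1/0.01001″ = 99.9 pc.
M₁ = m₁ − 5 log₁₀ d₁ + 5 = 6.84 − 10.8391 + 5 = 1.0009.
M₂ = 4.62 − 9.9978 + 5 = -0.3778.
L₁/L₂ = 10^(0.4(M₂ − M₁)) = 10^(0.4 × (-1.3787)) = 10^(-0.55148) = 0.28088.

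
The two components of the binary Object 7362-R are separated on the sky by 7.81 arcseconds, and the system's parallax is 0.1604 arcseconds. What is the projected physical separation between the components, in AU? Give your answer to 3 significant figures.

d = 1/p = 1/0.1604″ = 6.2344 pc.
At distance d (pc), an angle of θ arcsec spans θ·d AU: s = 7.81 × 6.2344 = 48.691 AU.

48.7 AU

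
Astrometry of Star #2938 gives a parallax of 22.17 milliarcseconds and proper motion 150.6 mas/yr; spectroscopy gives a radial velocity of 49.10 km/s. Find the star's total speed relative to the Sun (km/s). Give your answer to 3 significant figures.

d = 1/p = 1/0.02217″ = 45.106 pc.
μ = 150.6 mas/yr = 0.1506 ″/yr.
v_t = 4.740 μ d = 4.740 × 0.1506 × 45.106 = 32.199 km/s.
v = √(v_r² + v_t²) = √(49.10² + 32.199²) = √3447.59 = 58.716 km/s.

58.7 km/s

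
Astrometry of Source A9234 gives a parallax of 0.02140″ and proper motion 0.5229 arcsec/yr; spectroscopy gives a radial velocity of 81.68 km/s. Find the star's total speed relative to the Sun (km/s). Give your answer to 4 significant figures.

141.7 km/s

d = 1/p = 1/0.02140″ = 46.729 pc.
v_t = 4.740 μ d = 4.740 × 0.5229 × 46.729 = 115.82 km/s.
v = √(v_r² + v_t²) = √(81.68² + 115.82²) = √20085.9 = 141.72 km/s.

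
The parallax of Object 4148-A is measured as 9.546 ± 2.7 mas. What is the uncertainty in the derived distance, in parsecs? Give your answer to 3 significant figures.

29.6 pc

d = 1/p, so σ_d = σ_p / p².
σ_d = 0.00270 / (0.009546)² = 0.00270 / 0.000091126 = 29.629 pc.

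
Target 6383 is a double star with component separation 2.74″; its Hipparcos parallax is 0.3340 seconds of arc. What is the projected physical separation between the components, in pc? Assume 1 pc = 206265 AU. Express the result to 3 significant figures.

d = 1/p = 1/0.3340″ = 2.994 pc.
At distance d (pc), an angle of θ arcsec spans θ·d AU: s = 2.74 × 2.994 = 8.2036 AU.
= 8.2036 / 206265 = 3.9772 × 10^-5 pc.

3.98 × 10^-5 pc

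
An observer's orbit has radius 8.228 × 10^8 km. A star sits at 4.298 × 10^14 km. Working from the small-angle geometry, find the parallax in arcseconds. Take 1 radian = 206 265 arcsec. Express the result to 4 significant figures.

θ ≈ B/d = (8.228 × 10^8) / (4.298 × 10^14) = 1.9144 × 10^-6 rad.
In arcseconds: 1.9144 × 10^-6 × 206265 = 0.39487″.

0.3949 arcsec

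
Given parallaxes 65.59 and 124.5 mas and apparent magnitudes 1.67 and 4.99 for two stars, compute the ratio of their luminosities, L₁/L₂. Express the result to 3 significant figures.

L₁/L₂ = 76.7

d₁ = 1/p₁ = 1/0.06559″ = 15.246 pc; d₂ = 1/p₂ = 1/0.1245″ = 8.0321 pc.
M₁ = m₁ − 5 log₁₀ d₁ + 5 = 1.67 − 5.9158 + 5 = 0.7542.
M₂ = 4.99 − 4.5241 + 5 = 5.4659.
L₁/L₂ = 10^(0.4(M₂ − M₁)) = 10^(0.4 × 4.7117) = 10^1.88468 = 76.68.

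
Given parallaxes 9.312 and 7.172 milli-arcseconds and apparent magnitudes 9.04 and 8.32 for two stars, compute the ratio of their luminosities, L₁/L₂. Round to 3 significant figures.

L₁/L₂ = 0.306

d₁ = 1/p₁ = 1/0.009312″ = 107.39 pc; d₂ = 1/p₂ = 1/0.007172″ = 139.43 pc.
M₁ = m₁ − 5 log₁₀ d₁ + 5 = 9.04 − 10.1548 + 5 = 3.8852.
M₂ = 8.32 − 10.7218 + 5 = 2.5982.
L₁/L₂ = 10^(0.4(M₂ − M₁)) = 10^(0.4 × (-1.2870)) = 10^(-0.51480) = 0.30563.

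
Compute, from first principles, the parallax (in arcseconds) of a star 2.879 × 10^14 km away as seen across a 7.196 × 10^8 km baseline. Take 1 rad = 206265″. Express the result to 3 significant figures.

θ ≈ B/d = (7.196 × 10^8) / (2.879 × 10^14) = 2.4995 × 10^-6 rad.
In arcseconds: 2.4995 × 10^-6 × 206265 = 0.51556″.

0.516 arcsec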